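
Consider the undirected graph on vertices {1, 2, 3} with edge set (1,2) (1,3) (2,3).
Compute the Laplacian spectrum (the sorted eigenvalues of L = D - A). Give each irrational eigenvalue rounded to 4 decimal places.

With the vertex order [1, 2, 3], the degrees are [2, 2, 2], giving D = diag(2, 2, 2) and L = D - A. The multiplicity of 0 as a Laplacian eigenvalue equals the number of connected components. The single zero eigenvalue shows the graph is connected.

[0, 3, 3]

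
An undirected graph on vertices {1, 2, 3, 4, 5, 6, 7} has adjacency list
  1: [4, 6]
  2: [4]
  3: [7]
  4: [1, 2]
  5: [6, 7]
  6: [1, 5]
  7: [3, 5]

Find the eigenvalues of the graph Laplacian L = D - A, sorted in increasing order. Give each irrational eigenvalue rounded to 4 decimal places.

[0, 0.1981, 0.7530, 1.5550, 2.4450, 3.2470, 3.8019]

Reading degrees in the order [1, 2, 3, 4, 5, 6, 7] gives [2, 1, 1, 2, 2, 2, 2]; set D = diag(2, 1, 1, 2, 2, 2, 2) and form L = D - A. L is symmetric positive semidefinite, so every eigenvalue is real and nonnegative. The single zero eigenvalue shows the graph is connected.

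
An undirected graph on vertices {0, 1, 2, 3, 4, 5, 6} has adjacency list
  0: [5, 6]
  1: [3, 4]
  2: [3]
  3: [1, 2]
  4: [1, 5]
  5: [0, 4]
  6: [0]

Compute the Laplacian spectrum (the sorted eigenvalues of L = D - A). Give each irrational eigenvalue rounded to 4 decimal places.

[0, 0.1981, 0.7530, 1.5550, 2.4450, 3.2470, 3.8019]

With the vertex order [0, 1, 2, 3, 4, 5, 6], the degrees are [2, 2, 1, 2, 2, 2, 1], giving D = diag(2, 2, 1, 2, 2, 2, 1) and L = D - A. Since every row of L sums to 0, the all-ones vector is in the kernel and 0 is an eigenvalue. The single zero eigenvalue shows the graph is connected. The largest eigenvalue, 3.8019, is at most the vertex count 7.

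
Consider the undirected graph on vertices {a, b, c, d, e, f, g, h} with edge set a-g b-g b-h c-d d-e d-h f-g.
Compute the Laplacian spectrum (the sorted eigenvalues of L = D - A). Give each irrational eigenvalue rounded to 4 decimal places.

Reading degrees in the order [a, b, c, d, e, f, g, h] gives [1, 2, 1, 3, 1, 1, 3, 2]; set D = diag(1, 2, 1, 3, 1, 1, 3, 2) and form L = D - A. The multiplicity of 0 as a Laplacian eigenvalue equals the number of connected components. The eigenvalues sum to 14, which equals trace(L) = 2|E|. By the matrix-tree theorem the graph has (1/8) * product of the nonzero eigenvalues = 1 spanning tree.

[0, 0.1864, 1, 1, 1, 2.4707, 4, 4.3429]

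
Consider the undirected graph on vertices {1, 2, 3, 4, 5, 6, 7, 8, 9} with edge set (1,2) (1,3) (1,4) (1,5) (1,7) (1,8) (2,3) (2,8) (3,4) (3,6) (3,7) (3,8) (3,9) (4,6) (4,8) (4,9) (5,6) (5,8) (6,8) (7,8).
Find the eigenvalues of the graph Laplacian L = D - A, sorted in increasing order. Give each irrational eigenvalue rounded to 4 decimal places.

[0, 1.7549, 2.5276, 3, 3.9502, 5.3435, 7.2657, 7.9339, 8.2242]

With the vertex order [1, 2, 3, 4, 5, 6, 7, 8, 9], the degrees are [6, 3, 7, 5, 3, 4, 3, 7, 2], giving D = diag(6, 3, 7, 5, 3, 4, 3, 7, 2) and L = D - A. Diagonalising L (or applying a numerical eigensolver to the 9x9 matrix) gives the spectrum above. The eigenvalues sum to 40, which equals trace(L) = 2|E|.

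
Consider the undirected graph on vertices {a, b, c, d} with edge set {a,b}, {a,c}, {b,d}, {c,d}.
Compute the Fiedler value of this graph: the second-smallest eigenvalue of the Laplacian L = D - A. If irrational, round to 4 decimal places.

2

With the vertex order [a, b, c, d], the degrees are [2, 2, 2, 2], giving D = diag(2, 2, 2, 2) and L = D - A. The sorted Laplacian eigenvalues are [0, 2, 2, 4]; the algebraic connectivity is the second entry, 2. By the matrix-tree theorem the graph has (1/4) * product of the nonzero eigenvalues = 4 spanning trees. There is one zero in the spectrum, matching the 1 component.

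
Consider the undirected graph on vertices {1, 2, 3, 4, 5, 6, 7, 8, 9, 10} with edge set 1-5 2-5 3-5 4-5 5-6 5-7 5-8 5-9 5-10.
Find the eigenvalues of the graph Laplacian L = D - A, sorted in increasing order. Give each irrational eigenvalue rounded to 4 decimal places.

[0, 1, 1, 1, 1, 1, 1, 1, 1, 10]

Each diagonal entry of L is the vertex degree and each off-diagonal entry is -1 where an edge is present, 0 otherwise; in the order [1, 2, 3, 4, 5, 6, 7, 8, 9, 10] the diagonal is [1, 1, 1, 1, 9, 1, 1, 1, 1, 1]. Since every row of L sums to 0, the all-ones vector is in the kernel and 0 is an eigenvalue. The single zero eigenvalue shows the graph is connected. There is one zero in the spectrum, matching the 1 component.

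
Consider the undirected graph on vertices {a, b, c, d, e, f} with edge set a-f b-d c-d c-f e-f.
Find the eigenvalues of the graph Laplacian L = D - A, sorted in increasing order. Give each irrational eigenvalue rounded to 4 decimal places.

Each diagonal entry of L is the vertex degree and each off-diagonal entry is -1 where an edge is present, 0 otherwise; in the order [a, b, c, d, e, f] the diagonal is [1, 1, 2, 2, 1, 3]. L is symmetric positive semidefinite, so every eigenvalue is real and nonnegative. The single zero eigenvalue shows the graph is connected. The eigenvalues sum to 10, which equals trace(L) = 2|E|.

[0, 0.3249, 1, 1.4608, 3, 4.2143]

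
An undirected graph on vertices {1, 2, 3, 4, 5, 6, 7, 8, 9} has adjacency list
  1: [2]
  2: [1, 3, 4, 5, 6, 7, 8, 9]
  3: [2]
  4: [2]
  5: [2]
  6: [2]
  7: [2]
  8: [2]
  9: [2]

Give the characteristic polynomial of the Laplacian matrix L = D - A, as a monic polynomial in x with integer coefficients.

x^9 - 16x^8 + 84x^7 - 224x^6 + 350x^5 - 336x^4 + 196x^3 - 64x^2 + 9x

Each diagonal entry of L is the vertex degree and each off-diagonal entry is -1 where an edge is present, 0 otherwise; in the order [1, 2, 3, 4, 5, 6, 7, 8, 9] the diagonal is [1, 8, 1, 1, 1, 1, 1, 1, 1]. The eigenvalues of L are [0, 1, 1, 1, 1, 1, 1, 1, 9]; the characteristic polynomial is the product of (x - lambda_i), which multiplies out to x^9 - 16x^8 + 84x^7 - 224x^6 + 350x^5 - 336x^4 + 196x^3 - 64x^2 + 9x. Since p(0) = det(-L) = 0, x divides p(x). There is one zero in the spectrum, matching the 1 component.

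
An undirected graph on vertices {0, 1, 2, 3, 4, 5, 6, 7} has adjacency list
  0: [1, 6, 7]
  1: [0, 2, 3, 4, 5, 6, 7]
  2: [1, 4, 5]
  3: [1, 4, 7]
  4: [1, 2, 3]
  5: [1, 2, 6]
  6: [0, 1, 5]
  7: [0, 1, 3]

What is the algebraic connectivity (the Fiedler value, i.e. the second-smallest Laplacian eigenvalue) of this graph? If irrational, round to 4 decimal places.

Each diagonal entry of L is the vertex degree and each off-diagonal entry is -1 where an edge is present, 0 otherwise; in the order [0, 1, 2, 3, 4, 5, 6, 7] the diagonal is [3, 7, 3, 3, 3, 3, 3, 3]. Computing the eigenvalues of L and sorting gives [0, 1.7530, 1.7530, 3.4450, 3.4450, 4.8019, 4.8019, 8]. The Fiedler value lambda_2 = 1.7530 is strictly positive, so the graph is connected. The largest eigenvalue, 8, is at most the vertex count 8. By the matrix-tree theorem the graph has (1/8) * product of the nonzero eigenvalues = 841 spanning trees.

1.7530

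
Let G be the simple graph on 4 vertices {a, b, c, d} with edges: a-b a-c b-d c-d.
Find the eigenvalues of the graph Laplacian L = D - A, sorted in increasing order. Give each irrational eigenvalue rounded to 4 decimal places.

Reading degrees in the order [a, b, c, d] gives [2, 2, 2, 2]; set D = diag(2, 2, 2, 2) and form L = D - A. L is symmetric positive semidefinite, so every eigenvalue is real and nonnegative. The largest eigenvalue, 4, is at most the vertex count 4.

[0, 2, 2, 4]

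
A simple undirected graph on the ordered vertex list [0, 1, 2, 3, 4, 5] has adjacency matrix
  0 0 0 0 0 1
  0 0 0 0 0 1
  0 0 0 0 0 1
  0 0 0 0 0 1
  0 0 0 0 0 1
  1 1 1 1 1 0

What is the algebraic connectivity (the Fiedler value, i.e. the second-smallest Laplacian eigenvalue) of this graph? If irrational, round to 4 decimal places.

Reading degrees in the order [0, 1, 2, 3, 4, 5] gives [1, 1, 1, 1, 1, 5]; set D = diag(1, 1, 1, 1, 1, 5) and form L = D - A. The smallest Laplacian eigenvalue is always 0. The next one, lambda_2 = 1, measures how hard the graph is to disconnect: larger values mean better connectivity.

1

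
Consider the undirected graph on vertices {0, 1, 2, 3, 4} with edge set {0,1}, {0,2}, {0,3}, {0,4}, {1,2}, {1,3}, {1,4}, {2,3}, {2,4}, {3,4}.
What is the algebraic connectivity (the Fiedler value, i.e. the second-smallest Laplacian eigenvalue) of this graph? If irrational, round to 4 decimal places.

Each diagonal entry of L is the vertex degree and each off-diagonal entry is -1 where an edge is present, 0 otherwise; in the order [0, 1, 2, 3, 4] the diagonal is [4, 4, 4, 4, 4]. The smallest Laplacian eigenvalue is always 0. The next one, lambda_2 = 5, measures how hard the graph is to disconnect: larger values mean better connectivity.

5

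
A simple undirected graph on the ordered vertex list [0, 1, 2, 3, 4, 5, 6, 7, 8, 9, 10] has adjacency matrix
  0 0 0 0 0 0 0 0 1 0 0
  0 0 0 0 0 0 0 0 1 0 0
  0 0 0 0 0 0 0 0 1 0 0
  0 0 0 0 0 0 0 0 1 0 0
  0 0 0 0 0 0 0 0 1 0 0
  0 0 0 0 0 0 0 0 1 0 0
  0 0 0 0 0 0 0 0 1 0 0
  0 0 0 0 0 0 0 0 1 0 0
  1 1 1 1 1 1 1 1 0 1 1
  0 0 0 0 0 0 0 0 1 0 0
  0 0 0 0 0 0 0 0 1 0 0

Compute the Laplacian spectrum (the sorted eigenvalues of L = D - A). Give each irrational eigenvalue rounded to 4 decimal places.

Reading degrees in the order [0, 1, 2, 3, 4, 5, 6, 7, 8, 9, 10] gives [1, 1, 1, 1, 1, 1, 1, 1, 10, 1, 1]; set D = diag(1, 1, 1, 1, 1, 1, 1, 1, 10, 1, 1) and form L = D - A. The multiplicity of 0 as a Laplacian eigenvalue equals the number of connected components. The eigenvalues sum to 20, which equals trace(L) = 2|E|.

[0, 1, 1, 1, 1, 1, 1, 1, 1, 1, 11]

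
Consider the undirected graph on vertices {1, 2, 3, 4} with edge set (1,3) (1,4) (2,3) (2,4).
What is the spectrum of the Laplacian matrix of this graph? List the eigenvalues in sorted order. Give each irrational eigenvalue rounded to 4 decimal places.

With the vertex order [1, 2, 3, 4], the degrees are [2, 2, 2, 2], giving D = diag(2, 2, 2, 2) and L = D - A. Diagonalising L (or applying a numerical eigensolver to the 4x4 matrix) gives the spectrum above. The single zero eigenvalue shows the graph is connected. By the matrix-tree theorem the graph has (1/4) * product of the nonzero eigenvalues = 4 spanning trees.

[0, 2, 2, 4]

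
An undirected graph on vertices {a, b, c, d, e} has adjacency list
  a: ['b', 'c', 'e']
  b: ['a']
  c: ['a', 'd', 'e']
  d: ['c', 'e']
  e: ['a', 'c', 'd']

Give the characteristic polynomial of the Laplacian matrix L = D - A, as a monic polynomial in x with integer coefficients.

Reading degrees in the order [a, b, c, d, e] gives [3, 1, 3, 2, 3]; set D = diag(3, 1, 3, 2, 3) and form L = D - A. Computing det(xI - L) by cofactor expansion (or equivalently via sum-over-permutations) gives x^5 - 12x^4 + 50x^3 - 82x^2 + 40x. The constant term is 0 because L is singular (the all-ones vector lies in its kernel). There is one zero in the spectrum, matching the 1 component.

x^5 - 12x^4 + 50x^3 - 82x^2 + 40x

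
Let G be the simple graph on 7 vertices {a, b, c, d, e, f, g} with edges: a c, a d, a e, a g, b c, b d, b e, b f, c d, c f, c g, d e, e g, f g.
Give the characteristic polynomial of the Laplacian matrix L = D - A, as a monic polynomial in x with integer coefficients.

With the vertex order [a, b, c, d, e, f, g], the degrees are [4, 4, 5, 4, 4, 3, 4], giving D = diag(4, 4, 5, 4, 4, 3, 4) and L = D - A. L has integer entries, so p(x) = det(xI - L) has integer coefficients. Expanding the determinant yields x^7 - 28x^6 + 321x^5 - 1926x^4 + 6369x^3 - 10988x^2 + 7714x. The constant term is 0 because L is singular (the all-ones vector lies in its kernel). The largest eigenvalue, 6.6180, is at most the vertex count 7. The eigenvalues sum to 28, which equals trace(L) = 2|E|.

x^7 - 28x^6 + 321x^5 - 1926x^4 + 6369x^3 - 10988x^2 + 7714x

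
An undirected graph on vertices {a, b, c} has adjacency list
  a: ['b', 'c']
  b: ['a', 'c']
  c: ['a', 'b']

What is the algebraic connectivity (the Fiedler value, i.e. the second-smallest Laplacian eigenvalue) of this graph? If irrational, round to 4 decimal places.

Reading degrees in the order [a, b, c] gives [2, 2, 2]; set D = diag(2, 2, 2) and form L = D - A. The sorted Laplacian eigenvalues are [0, 3, 3]; the algebraic connectivity is the second entry, 3.

3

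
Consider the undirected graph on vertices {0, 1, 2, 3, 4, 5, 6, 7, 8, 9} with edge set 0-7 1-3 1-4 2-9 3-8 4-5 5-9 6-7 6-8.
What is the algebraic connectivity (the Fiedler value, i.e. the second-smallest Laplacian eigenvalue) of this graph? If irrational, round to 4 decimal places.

0.0979

With the vertex order [0, 1, 2, 3, 4, 5, 6, 7, 8, 9], the degrees are [1, 2, 1, 2, 2, 2, 2, 2, 2, 2], giving D = diag(1, 2, 1, 2, 2, 2, 2, 2, 2, 2) and L = D - A. Computing the eigenvalues of L and sorting gives [0, 0.0979, 0.3820, 0.8244, 1.3820, 2, 2.6180, 3.1756, 3.6180, 3.9021]. The Fiedler value lambda_2 = 0.0979 is strictly positive, so the graph is connected. The eigenvalues sum to 18, which equals trace(L) = 2|E|. By the matrix-tree theorem the graph has (1/10) * product of the nonzero eigenvalues = 1 spanning tree.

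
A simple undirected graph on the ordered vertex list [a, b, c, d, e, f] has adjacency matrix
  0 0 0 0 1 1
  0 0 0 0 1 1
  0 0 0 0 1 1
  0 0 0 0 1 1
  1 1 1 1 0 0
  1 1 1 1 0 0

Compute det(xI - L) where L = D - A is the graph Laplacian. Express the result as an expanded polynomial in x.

Each diagonal entry of L is the vertex degree and each off-diagonal entry is -1 where an edge is present, 0 otherwise; in the order [a, b, c, d, e, f] the diagonal is [2, 2, 2, 2, 4, 4]. L has integer entries, so p(x) = det(xI - L) has integer coefficients. Expanding the determinant yields x^6 - 16x^5 + 96x^4 - 272x^3 + 368x^2 - 192x. Since p(0) = det(-L) = 0, x divides p(x). There is one zero in the spectrum, matching the 1 component.

x^6 - 16x^5 + 96x^4 - 272x^3 + 368x^2 - 192x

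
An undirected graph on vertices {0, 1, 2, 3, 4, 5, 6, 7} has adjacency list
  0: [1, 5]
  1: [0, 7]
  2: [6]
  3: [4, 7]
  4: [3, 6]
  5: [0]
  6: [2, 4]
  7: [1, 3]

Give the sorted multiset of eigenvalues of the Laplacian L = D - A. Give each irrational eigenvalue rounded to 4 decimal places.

[0, 0.1522, 0.5858, 1.2346, 2, 2.7654, 3.4142, 3.8478]

With the vertex order [0, 1, 2, 3, 4, 5, 6, 7], the degrees are [2, 2, 1, 2, 2, 1, 2, 2], giving D = diag(2, 2, 1, 2, 2, 1, 2, 2) and L = D - A. The multiplicity of 0 as a Laplacian eigenvalue equals the number of connected components. The single zero eigenvalue shows the graph is connected. By the matrix-tree theorem the graph has (1/8) * product of the nonzero eigenvalues = 1 spanning tree.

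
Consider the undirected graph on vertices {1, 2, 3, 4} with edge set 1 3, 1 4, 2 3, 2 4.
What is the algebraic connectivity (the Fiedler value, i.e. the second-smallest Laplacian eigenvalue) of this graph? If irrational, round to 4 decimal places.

2

With the vertex order [1, 2, 3, 4], the degrees are [2, 2, 2, 2], giving D = diag(2, 2, 2, 2) and L = D - A. The smallest Laplacian eigenvalue is always 0. The next one, lambda_2 = 2, measures how hard the graph is to disconnect: larger values mean better connectivity. The eigenvalues sum to 8, which equals trace(L) = 2|E|.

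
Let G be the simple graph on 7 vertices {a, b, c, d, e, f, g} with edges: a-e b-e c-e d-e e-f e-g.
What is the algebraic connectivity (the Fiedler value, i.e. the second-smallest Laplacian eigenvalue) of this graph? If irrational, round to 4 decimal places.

With the vertex order [a, b, c, d, e, f, g], the degrees are [1, 1, 1, 1, 6, 1, 1], giving D = diag(1, 1, 1, 1, 6, 1, 1) and L = D - A. The sorted Laplacian eigenvalues are [0, 1, 1, 1, 1, 1, 7]; the algebraic connectivity is the second entry, 1. The largest eigenvalue, 7, is at most the vertex count 7. By the matrix-tree theorem the graph has (1/7) * product of the nonzero eigenvalues = 1 spanning tree.

1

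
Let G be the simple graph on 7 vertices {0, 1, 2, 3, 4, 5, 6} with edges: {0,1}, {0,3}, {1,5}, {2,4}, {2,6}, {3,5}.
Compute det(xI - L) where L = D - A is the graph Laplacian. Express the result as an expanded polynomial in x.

x^7 - 12x^6 + 55x^5 - 120x^4 + 124x^3 - 48x^2

Reading degrees in the order [0, 1, 2, 3, 4, 5, 6] gives [2, 2, 2, 2, 1, 2, 1]; set D = diag(2, 2, 2, 2, 1, 2, 1) and form L = D - A. L has integer entries, so p(x) = det(xI - L) has integer coefficients. Expanding the determinant yields x^7 - 12x^6 + 55x^5 - 120x^4 + 124x^3 - 48x^2. Since p(0) = det(-L) = 0, x divides p(x).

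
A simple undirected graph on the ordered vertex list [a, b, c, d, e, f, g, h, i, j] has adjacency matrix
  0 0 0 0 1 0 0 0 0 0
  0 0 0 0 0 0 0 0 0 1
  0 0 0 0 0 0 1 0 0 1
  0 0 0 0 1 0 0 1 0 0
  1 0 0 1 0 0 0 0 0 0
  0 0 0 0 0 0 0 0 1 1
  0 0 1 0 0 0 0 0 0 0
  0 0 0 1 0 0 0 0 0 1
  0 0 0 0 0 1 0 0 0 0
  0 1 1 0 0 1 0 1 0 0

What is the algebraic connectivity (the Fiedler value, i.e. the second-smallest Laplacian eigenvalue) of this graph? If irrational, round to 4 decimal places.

0.1655

With the vertex order [a, b, c, d, e, f, g, h, i, j], the degrees are [1, 1, 2, 2, 2, 2, 1, 2, 1, 4], giving D = diag(1, 1, 2, 2, 2, 2, 1, 2, 1, 4) and L = D - A. Computing the eigenvalues of L and sorting gives [0, 0.1655, 0.3820, 0.6815, 1, 2, 2.4314, 2.6180, 3.4768, 5.2448]. The Fiedler value lambda_2 = 0.1655 is strictly positive, so the graph is connected.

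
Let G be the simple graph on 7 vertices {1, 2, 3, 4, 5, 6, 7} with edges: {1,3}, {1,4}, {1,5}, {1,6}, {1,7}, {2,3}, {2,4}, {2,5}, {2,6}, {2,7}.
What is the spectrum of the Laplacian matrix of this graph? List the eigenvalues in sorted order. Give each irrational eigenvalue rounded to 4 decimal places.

With the vertex order [1, 2, 3, 4, 5, 6, 7], the degrees are [5, 5, 2, 2, 2, 2, 2], giving D = diag(5, 5, 2, 2, 2, 2, 2) and L = D - A. The multiplicity of 0 as a Laplacian eigenvalue equals the number of connected components. The single zero eigenvalue shows the graph is connected.

[0, 2, 2, 2, 2, 5, 7]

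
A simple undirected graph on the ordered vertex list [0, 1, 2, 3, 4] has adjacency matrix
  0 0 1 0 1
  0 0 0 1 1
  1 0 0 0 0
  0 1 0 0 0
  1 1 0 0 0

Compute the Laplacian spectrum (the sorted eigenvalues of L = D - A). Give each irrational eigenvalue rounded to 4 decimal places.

[0, 0.3820, 1.3820, 2.6180, 3.6180]

Each diagonal entry of L is the vertex degree and each off-diagonal entry is -1 where an edge is present, 0 otherwise; in the order [0, 1, 2, 3, 4] the diagonal is [2, 2, 1, 1, 2]. Since every row of L sums to 0, the all-ones vector is in the kernel and 0 is an eigenvalue. The single zero eigenvalue shows the graph is connected. By the matrix-tree theorem the graph has (1/5) * product of the nonzero eigenvalues = 1 spanning tree.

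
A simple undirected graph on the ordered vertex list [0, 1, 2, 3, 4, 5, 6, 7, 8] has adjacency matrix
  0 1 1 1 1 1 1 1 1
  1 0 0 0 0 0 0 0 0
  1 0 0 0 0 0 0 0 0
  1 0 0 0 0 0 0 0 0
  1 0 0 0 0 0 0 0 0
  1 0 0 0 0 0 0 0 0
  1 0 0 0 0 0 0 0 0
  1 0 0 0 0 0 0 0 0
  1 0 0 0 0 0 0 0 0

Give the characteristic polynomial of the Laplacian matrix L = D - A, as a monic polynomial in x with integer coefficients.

x^9 - 16x^8 + 84x^7 - 224x^6 + 350x^5 - 336x^4 + 196x^3 - 64x^2 + 9x

With the vertex order [0, 1, 2, 3, 4, 5, 6, 7, 8], the degrees are [8, 1, 1, 1, 1, 1, 1, 1, 1], giving D = diag(8, 1, 1, 1, 1, 1, 1, 1, 1) and L = D - A. The eigenvalues of L are [0, 1, 1, 1, 1, 1, 1, 1, 9]; the characteristic polynomial is the product of (x - lambda_i), which multiplies out to x^9 - 16x^8 + 84x^7 - 224x^6 + 350x^5 - 336x^4 + 196x^3 - 64x^2 + 9x. The constant term is 0 because L is singular (the all-ones vector lies in its kernel). The eigenvalues sum to 16, which equals trace(L) = 2|E|. There is one zero in the spectrum, matching the 1 component.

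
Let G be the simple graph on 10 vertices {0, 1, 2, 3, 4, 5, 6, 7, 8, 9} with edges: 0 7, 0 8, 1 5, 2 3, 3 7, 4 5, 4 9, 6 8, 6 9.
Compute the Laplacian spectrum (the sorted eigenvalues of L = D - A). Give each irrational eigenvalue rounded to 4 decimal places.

Reading degrees in the order [0, 1, 2, 3, 4, 5, 6, 7, 8, 9] gives [2, 1, 1, 2, 2, 2, 2, 2, 2, 2]; set D = diag(2, 1, 1, 2, 2, 2, 2, 2, 2, 2) and form L = D - A. Since every row of L sums to 0, the all-ones vector is in the kernel and 0 is an eigenvalue. The single zero eigenvalue shows the graph is connected. There is one zero in the spectrum, matching the 1 component. The eigenvalues sum to 18, which equals trace(L) = 2|E|.

[0, 0.0979, 0.3820, 0.8244, 1.3820, 2, 2.6180, 3.1756, 3.6180, 3.9021]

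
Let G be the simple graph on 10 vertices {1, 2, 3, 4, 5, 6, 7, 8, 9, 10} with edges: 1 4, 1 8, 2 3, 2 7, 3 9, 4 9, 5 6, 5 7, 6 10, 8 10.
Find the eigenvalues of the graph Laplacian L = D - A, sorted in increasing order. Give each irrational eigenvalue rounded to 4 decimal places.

[0, 0.3820, 0.3820, 1.3820, 1.3820, 2.6180, 2.6180, 3.6180, 3.6180, 4]

Each diagonal entry of L is the vertex degree and each off-diagonal entry is -1 where an edge is present, 0 otherwise; in the order [1, 2, 3, 4, 5, 6, 7, 8, 9, 10] the diagonal is [2, 2, 2, 2, 2, 2, 2, 2, 2, 2]. Since every row of L sums to 0, the all-ones vector is in the kernel and 0 is an eigenvalue. The eigenvalues sum to 20, which equals trace(L) = 2|E|.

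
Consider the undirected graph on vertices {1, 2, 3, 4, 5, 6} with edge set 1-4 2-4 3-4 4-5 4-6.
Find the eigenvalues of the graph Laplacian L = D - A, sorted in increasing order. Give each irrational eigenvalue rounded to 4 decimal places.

Reading degrees in the order [1, 2, 3, 4, 5, 6] gives [1, 1, 1, 5, 1, 1]; set D = diag(1, 1, 1, 5, 1, 1) and form L = D - A. L is symmetric positive semidefinite, so every eigenvalue is real and nonnegative. There is one zero in the spectrum, matching the 1 component. The largest eigenvalue, 6, is at most the vertex count 6.

[0, 1, 1, 1, 1, 6]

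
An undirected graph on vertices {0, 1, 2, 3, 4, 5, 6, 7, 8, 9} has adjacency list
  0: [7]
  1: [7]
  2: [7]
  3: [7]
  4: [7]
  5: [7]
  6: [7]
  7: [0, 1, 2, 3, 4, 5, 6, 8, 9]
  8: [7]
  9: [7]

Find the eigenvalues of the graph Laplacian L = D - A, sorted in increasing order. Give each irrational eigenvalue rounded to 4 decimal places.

Reading degrees in the order [0, 1, 2, 3, 4, 5, 6, 7, 8, 9] gives [1, 1, 1, 1, 1, 1, 1, 9, 1, 1]; set D = diag(1, 1, 1, 1, 1, 1, 1, 9, 1, 1) and form L = D - A. The multiplicity of 0 as a Laplacian eigenvalue equals the number of connected components. The single zero eigenvalue shows the graph is connected. The eigenvalues sum to 18, which equals trace(L) = 2|E|.

[0, 1, 1, 1, 1, 1, 1, 1, 1, 10]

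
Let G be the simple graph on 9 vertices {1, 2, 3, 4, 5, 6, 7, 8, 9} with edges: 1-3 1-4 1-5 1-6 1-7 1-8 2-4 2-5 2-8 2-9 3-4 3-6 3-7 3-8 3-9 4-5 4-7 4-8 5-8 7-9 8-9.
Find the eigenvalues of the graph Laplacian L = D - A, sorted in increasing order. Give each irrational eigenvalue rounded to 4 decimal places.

Reading degrees in the order [1, 2, 3, 4, 5, 6, 7, 8, 9] gives [6, 4, 6, 6, 4, 2, 4, 6, 4]; set D = diag(6, 4, 6, 6, 4, 2, 4, 6, 4) and form L = D - A. Since every row of L sums to 0, the all-ones vector is in the kernel and 0 is an eigenvalue. The single zero eigenvalue shows the graph is connected. There is one zero in the spectrum, matching the 1 component.

[0, 1.7704, 3.0697, 3.8348, 5.3105, 5.7156, 7.1504, 7.5659, 7.5826]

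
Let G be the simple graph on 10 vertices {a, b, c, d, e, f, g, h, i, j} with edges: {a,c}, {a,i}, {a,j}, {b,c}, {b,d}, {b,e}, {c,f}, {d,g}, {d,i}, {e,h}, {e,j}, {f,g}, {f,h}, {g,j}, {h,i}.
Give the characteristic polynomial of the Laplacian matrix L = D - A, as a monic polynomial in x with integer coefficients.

With the vertex order [a, b, c, d, e, f, g, h, i, j], the degrees are [3, 3, 3, 3, 3, 3, 3, 3, 3, 3], giving D = diag(3, 3, 3, 3, 3, 3, 3, 3, 3, 3) and L = D - A. The eigenvalues of L are [0, 2, 2, 2, 2, 2, 5, 5, 5, 5]; the characteristic polynomial is the product of (x - lambda_i), which multiplies out to x^10 - 30x^9 + 390x^8 - 2880x^7 + 13305x^6 - 39882x^5 + 77640x^4 - 94800x^3 + 66000x^2 - 20000x. The constant term is 0 because L is singular (the all-ones vector lies in its kernel).

x^10 - 30x^9 + 390x^8 - 2880x^7 + 13305x^6 - 39882x^5 + 77640x^4 - 94800x^3 + 66000x^2 - 20000x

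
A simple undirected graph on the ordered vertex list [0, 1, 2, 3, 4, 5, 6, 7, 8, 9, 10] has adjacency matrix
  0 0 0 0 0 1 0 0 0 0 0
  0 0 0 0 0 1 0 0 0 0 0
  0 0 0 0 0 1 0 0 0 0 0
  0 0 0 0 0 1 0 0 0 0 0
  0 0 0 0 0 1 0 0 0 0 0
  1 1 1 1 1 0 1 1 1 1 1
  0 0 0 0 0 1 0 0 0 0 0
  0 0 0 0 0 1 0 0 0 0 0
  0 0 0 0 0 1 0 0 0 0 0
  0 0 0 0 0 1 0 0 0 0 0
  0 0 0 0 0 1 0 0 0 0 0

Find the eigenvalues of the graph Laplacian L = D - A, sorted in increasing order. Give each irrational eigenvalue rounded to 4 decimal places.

[0, 1, 1, 1, 1, 1, 1, 1, 1, 1, 11]

Each diagonal entry of L is the vertex degree and each off-diagonal entry is -1 where an edge is present, 0 otherwise; in the order [0, 1, 2, 3, 4, 5, 6, 7, 8, 9, 10] the diagonal is [1, 1, 1, 1, 1, 10, 1, 1, 1, 1, 1]. Since every row of L sums to 0, the all-ones vector is in the kernel and 0 is an eigenvalue. The single zero eigenvalue shows the graph is connected. The eigenvalues sum to 20, which equals trace(L) = 2|E|. There is one zero in the spectrum, matching the 1 component.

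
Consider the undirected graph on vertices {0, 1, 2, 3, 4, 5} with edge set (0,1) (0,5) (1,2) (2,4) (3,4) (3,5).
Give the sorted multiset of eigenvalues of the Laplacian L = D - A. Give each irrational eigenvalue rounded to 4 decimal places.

[0, 1, 1, 3, 3, 4]

Each diagonal entry of L is the vertex degree and each off-diagonal entry is -1 where an edge is present, 0 otherwise; in the order [0, 1, 2, 3, 4, 5] the diagonal is [2, 2, 2, 2, 2, 2]. L is symmetric positive semidefinite, so every eigenvalue is real and nonnegative. The single zero eigenvalue shows the graph is connected.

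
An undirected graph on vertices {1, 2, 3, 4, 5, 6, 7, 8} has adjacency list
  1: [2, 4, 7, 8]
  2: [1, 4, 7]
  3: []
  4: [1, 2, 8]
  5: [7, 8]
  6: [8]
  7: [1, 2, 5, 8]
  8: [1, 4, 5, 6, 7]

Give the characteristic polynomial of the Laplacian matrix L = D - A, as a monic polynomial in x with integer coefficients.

x^8 - 22x^7 + 191x^6 - 828x^5 + 1860x^4 - 2008x^3 + 798x^2

With the vertex order [1, 2, 3, 4, 5, 6, 7, 8], the degrees are [4, 3, 0, 3, 2, 1, 4, 5], giving D = diag(4, 3, 0, 3, 2, 1, 4, 5) and L = D - A. Computing det(xI - L) by cofactor expansion (or equivalently via sum-over-permutations) gives x^8 - 22x^7 + 191x^6 - 828x^5 + 1860x^4 - 2008x^3 + 798x^2. The constant term is 0 because L is singular (the all-ones vector lies in its kernel). There are 2 zeros in the spectrum, matching the 2 components. The eigenvalues sum to 22, which equals trace(L) = 2|E|.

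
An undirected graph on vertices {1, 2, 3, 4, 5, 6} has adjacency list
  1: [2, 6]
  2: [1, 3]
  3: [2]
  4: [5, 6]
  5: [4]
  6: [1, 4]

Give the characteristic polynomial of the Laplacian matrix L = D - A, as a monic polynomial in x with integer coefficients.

x^6 - 10x^5 + 36x^4 - 56x^3 + 35x^2 - 6x

With the vertex order [1, 2, 3, 4, 5, 6], the degrees are [2, 2, 1, 2, 1, 2], giving D = diag(2, 2, 1, 2, 1, 2) and L = D - A. L has integer entries, so p(x) = det(xI - L) has integer coefficients. Expanding the determinant yields x^6 - 10x^5 + 36x^4 - 56x^3 + 35x^2 - 6x. Since p(0) = det(-L) = 0, x divides p(x). By the matrix-tree theorem the graph has (1/6) * product of the nonzero eigenvalues = 1 spanning tree. There is one zero in the spectrum, matching the 1 component.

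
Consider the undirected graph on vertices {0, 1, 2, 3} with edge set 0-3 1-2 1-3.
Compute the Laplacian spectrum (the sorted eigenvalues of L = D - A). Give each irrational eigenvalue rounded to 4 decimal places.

[0, 0.5858, 2, 3.4142]

With the vertex order [0, 1, 2, 3], the degrees are [1, 2, 1, 2], giving D = diag(1, 2, 1, 2) and L = D - A. Since every row of L sums to 0, the all-ones vector is in the kernel and 0 is an eigenvalue. The largest eigenvalue, 3.4142, is at most the vertex count 4.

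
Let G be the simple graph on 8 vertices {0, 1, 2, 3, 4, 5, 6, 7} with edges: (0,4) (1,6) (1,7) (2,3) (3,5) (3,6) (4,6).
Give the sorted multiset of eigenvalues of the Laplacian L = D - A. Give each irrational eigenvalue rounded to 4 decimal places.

[0, 0.3065, 0.3820, 1, 1.6703, 2.6180, 3.3297, 4.6935]

Reading degrees in the order [0, 1, 2, 3, 4, 5, 6, 7] gives [1, 2, 1, 3, 2, 1, 3, 1]; set D = diag(1, 2, 1, 3, 2, 1, 3, 1) and form L = D - A. Since every row of L sums to 0, the all-ones vector is in the kernel and 0 is an eigenvalue. By the matrix-tree theorem the graph has (1/8) * product of the nonzero eigenvalues = 1 spanning tree.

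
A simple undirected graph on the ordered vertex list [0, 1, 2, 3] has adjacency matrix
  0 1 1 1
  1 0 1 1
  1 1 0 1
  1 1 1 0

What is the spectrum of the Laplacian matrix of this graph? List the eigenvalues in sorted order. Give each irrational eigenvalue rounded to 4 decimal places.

[0, 4, 4, 4]

With the vertex order [0, 1, 2, 3], the degrees are [3, 3, 3, 3], giving D = diag(3, 3, 3, 3) and L = D - A. Since every row of L sums to 0, the all-ones vector is in the kernel and 0 is an eigenvalue. The single zero eigenvalue shows the graph is connected. The eigenvalues sum to 12, which equals trace(L) = 2|E|.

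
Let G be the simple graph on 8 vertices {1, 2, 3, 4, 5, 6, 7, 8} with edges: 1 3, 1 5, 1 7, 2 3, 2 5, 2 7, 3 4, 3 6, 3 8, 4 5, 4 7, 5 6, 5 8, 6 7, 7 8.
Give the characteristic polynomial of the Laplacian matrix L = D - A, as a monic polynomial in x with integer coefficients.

x^8 - 30x^7 + 375x^6 - 2540x^5 + 10095x^4 - 23598x^3 + 30105x^2 - 16200x

Each diagonal entry of L is the vertex degree and each off-diagonal entry is -1 where an edge is present, 0 otherwise; in the order [1, 2, 3, 4, 5, 6, 7, 8] the diagonal is [3, 3, 5, 3, 5, 3, 5, 3]. The eigenvalues of L are [0, 3, 3, 3, 3, 5, 5, 8]; the characteristic polynomial is the product of (x - lambda_i), which multiplies out to x^8 - 30x^7 + 375x^6 - 2540x^5 + 10095x^4 - 23598x^3 + 30105x^2 - 16200x. The constant term is 0 because L is singular (the all-ones vector lies in its kernel). The eigenvalues sum to 30, which equals trace(L) = 2|E|.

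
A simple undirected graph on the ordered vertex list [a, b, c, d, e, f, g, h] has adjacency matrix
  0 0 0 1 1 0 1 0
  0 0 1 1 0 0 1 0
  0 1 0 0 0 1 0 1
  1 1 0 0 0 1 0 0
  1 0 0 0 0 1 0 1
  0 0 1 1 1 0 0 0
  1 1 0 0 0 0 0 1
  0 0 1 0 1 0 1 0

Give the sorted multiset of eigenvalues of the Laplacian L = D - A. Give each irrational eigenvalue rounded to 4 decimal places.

[0, 2, 2, 2, 4, 4, 4, 6]

Reading degrees in the order [a, b, c, d, e, f, g, h] gives [3, 3, 3, 3, 3, 3, 3, 3]; set D = diag(3, 3, 3, 3, 3, 3, 3, 3) and form L = D - A. Diagonalising L (or applying a numerical eigensolver to the 8x8 matrix) gives the spectrum above. The eigenvalues sum to 24, which equals trace(L) = 2|E|. There is one zero in the spectrum, matching the 1 component.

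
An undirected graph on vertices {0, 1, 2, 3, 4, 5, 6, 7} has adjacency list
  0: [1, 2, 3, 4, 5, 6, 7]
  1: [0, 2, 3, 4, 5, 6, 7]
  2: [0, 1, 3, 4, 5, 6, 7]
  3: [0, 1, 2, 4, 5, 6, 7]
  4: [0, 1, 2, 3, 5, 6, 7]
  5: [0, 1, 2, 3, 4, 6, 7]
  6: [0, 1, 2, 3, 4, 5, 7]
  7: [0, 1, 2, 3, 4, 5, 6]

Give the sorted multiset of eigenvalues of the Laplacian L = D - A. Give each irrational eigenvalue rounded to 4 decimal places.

[0, 8, 8, 8, 8, 8, 8, 8]

Each diagonal entry of L is the vertex degree and each off-diagonal entry is -1 where an edge is present, 0 otherwise; in the order [0, 1, 2, 3, 4, 5, 6, 7] the diagonal is [7, 7, 7, 7, 7, 7, 7, 7]. L is symmetric positive semidefinite, so every eigenvalue is real and nonnegative. The eigenvalues sum to 56, which equals trace(L) = 2|E|.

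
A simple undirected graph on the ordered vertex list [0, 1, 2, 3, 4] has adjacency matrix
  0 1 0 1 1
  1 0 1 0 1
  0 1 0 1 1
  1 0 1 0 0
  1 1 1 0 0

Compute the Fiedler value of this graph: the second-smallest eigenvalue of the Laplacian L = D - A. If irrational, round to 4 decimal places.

Reading degrees in the order [0, 1, 2, 3, 4] gives [3, 3, 3, 2, 3]; set D = diag(3, 3, 3, 2, 3) and form L = D - A. Computing the eigenvalues of L and sorting gives [0, 2, 3, 4, 5]. The Fiedler value lambda_2 = 2 is strictly positive, so the graph is connected. There is one zero in the spectrum, matching the 1 component.

2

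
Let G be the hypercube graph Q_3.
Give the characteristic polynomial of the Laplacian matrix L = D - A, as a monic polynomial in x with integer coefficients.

x^8 - 24x^7 + 240x^6 - 1296x^5 + 4080x^4 - 7488x^3 + 7424x^2 - 3072x

The graph has 8 vertices and degree multiset [3, 3, 3, 3, 3, 3, 3, 3]; D is the diagonal matrix of degrees and L = D - A. The eigenvalues of L are [0, 2, 2, 2, 4, 4, 4, 6]; the characteristic polynomial is the product of (x - lambda_i), which multiplies out to x^8 - 24x^7 + 240x^6 - 1296x^5 + 4080x^4 - 7488x^3 + 7424x^2 - 3072x. The coefficient of x^7 equals -trace(L) = -24, matching the sum of degrees. By the matrix-tree theorem the graph has (1/8) * product of the nonzero eigenvalues = 384 spanning trees. The largest eigenvalue, 6, is at most the vertex count 8.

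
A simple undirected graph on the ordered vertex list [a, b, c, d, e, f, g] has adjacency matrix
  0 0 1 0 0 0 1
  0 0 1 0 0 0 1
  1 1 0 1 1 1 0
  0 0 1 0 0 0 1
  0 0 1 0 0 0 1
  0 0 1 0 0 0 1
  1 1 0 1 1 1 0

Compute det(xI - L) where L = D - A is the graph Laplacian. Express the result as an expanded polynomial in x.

x^7 - 20x^6 + 155x^5 - 600x^4 + 1240x^3 - 1312x^2 + 560x

Each diagonal entry of L is the vertex degree and each off-diagonal entry is -1 where an edge is present, 0 otherwise; in the order [a, b, c, d, e, f, g] the diagonal is [2, 2, 5, 2, 2, 2, 5]. The eigenvalues of L are [0, 2, 2, 2, 2, 5, 7]; the characteristic polynomial is the product of (x - lambda_i), which multiplies out to x^7 - 20x^6 + 155x^5 - 600x^4 + 1240x^3 - 1312x^2 + 560x. The coefficient of x^6 equals -trace(L) = -20, matching the sum of degrees. The largest eigenvalue, 7, is at most the vertex count 7. By the matrix-tree theorem the graph has (1/7) * product of the nonzero eigenvalues = 80 spanning trees.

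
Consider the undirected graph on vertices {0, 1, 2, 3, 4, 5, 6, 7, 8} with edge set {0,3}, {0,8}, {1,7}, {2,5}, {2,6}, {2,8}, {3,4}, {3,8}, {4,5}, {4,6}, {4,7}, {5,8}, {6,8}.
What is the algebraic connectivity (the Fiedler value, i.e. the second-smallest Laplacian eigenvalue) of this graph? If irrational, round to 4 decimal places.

0.3927

Reading degrees in the order [0, 1, 2, 3, 4, 5, 6, 7, 8] gives [2, 1, 3, 3, 4, 3, 3, 2, 5]; set D = diag(2, 1, 3, 3, 4, 3, 3, 2, 5) and form L = D - A. The smallest Laplacian eigenvalue is always 0. The next one, lambda_2 = 0.3927, measures how hard the graph is to disconnect: larger values mean better connectivity. There is one zero in the spectrum, matching the 1 component.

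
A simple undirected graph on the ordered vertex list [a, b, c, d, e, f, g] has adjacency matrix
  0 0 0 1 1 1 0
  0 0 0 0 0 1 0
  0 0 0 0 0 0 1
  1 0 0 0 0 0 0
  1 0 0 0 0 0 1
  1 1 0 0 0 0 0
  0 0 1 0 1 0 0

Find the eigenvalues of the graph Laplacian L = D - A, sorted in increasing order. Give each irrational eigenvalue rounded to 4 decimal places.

[0, 0.2603, 0.6262, 1.4055, 2.2742, 3.0996, 4.3342]

With the vertex order [a, b, c, d, e, f, g], the degrees are [3, 1, 1, 1, 2, 2, 2], giving D = diag(3, 1, 1, 1, 2, 2, 2) and L = D - A. L is symmetric positive semidefinite, so every eigenvalue is real and nonnegative. The single zero eigenvalue shows the graph is connected. The eigenvalues sum to 12, which equals trace(L) = 2|E|. There is one zero in the spectrum, matching the 1 component.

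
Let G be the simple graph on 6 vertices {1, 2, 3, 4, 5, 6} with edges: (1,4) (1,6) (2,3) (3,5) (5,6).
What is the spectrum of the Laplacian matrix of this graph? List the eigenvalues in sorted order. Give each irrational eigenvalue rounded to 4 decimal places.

[0, 0.2679, 1, 2, 3, 3.7321]

With the vertex order [1, 2, 3, 4, 5, 6], the degrees are [2, 1, 2, 1, 2, 2], giving D = diag(2, 1, 2, 1, 2, 2) and L = D - A. Diagonalising L (or applying a numerical eigensolver to the 6x6 matrix) gives the spectrum above. The largest eigenvalue, 3.7321, is at most the vertex count 6.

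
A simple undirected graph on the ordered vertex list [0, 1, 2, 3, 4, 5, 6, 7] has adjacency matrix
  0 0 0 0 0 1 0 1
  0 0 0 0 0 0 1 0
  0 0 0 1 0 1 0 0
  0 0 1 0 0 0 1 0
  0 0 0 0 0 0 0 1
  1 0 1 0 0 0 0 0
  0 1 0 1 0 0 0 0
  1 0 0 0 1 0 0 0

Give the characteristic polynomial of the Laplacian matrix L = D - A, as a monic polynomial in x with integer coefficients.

Each diagonal entry of L is the vertex degree and each off-diagonal entry is -1 where an edge is present, 0 otherwise; in the order [0, 1, 2, 3, 4, 5, 6, 7] the diagonal is [2, 1, 2, 2, 1, 2, 2, 2]. Computing det(xI - L) by cofactor expansion (or equivalently via sum-over-permutations) gives x^8 - 14x^7 + 78x^6 - 220x^5 + 330x^4 - 252x^3 + 84x^2 - 8x. The coefficient of x^7 equals -trace(L) = -14, matching the sum of degrees. The largest eigenvalue, 3.8478, is at most the vertex count 8.

x^8 - 14x^7 + 78x^6 - 220x^5 + 330x^4 - 252x^3 + 84x^2 - 8x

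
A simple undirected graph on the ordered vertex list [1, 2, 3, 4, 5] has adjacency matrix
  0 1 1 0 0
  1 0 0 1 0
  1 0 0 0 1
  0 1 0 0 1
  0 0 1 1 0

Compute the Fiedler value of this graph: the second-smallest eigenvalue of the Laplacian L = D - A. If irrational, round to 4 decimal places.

Reading degrees in the order [1, 2, 3, 4, 5] gives [2, 2, 2, 2, 2]; set D = diag(2, 2, 2, 2, 2) and form L = D - A. The sorted Laplacian eigenvalues are [0, 1.3820, 1.3820, 3.6180, 3.6180]; the algebraic connectivity is the second entry, 1.3820. The largest eigenvalue, 3.6180, is at most the vertex count 5. There is one zero in the spectrum, matching the 1 component.

1.3820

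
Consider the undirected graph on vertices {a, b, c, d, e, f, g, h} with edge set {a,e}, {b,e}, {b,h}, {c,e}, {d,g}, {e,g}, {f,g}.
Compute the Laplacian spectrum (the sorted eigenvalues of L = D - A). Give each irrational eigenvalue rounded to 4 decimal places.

[0, 0.3187, 0.5858, 1, 1, 2.3579, 3.4142, 5.3234]

With the vertex order [a, b, c, d, e, f, g, h], the degrees are [1, 2, 1, 1, 4, 1, 3, 1], giving D = diag(1, 2, 1, 1, 4, 1, 3, 1) and L = D - A. Since every row of L sums to 0, the all-ones vector is in the kernel and 0 is an eigenvalue. The single zero eigenvalue shows the graph is connected. There is one zero in the spectrum, matching the 1 component.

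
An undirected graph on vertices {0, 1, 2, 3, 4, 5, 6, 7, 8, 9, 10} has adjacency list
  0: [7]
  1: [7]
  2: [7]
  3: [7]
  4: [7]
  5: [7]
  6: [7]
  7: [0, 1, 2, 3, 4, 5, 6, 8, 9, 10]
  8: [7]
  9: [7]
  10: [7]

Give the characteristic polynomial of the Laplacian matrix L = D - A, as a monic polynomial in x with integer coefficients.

With the vertex order [0, 1, 2, 3, 4, 5, 6, 7, 8, 9, 10], the degrees are [1, 1, 1, 1, 1, 1, 1, 10, 1, 1, 1], giving D = diag(1, 1, 1, 1, 1, 1, 1, 10, 1, 1, 1) and L = D - A. The eigenvalues of L are [0, 1, 1, 1, 1, 1, 1, 1, 1, 1, 11]; the characteristic polynomial is the product of (x - lambda_i), which multiplies out to x^11 - 20x^10 + 135x^9 - 480x^8 + 1050x^7 - 1512x^6 + 1470x^5 - 960x^4 + 405x^3 - 100x^2 + 11x. The coefficient of x^10 equals -trace(L) = -20, matching the sum of degrees. The eigenvalues sum to 20, which equals trace(L) = 2|E|.

x^11 - 20x^10 + 135x^9 - 480x^8 + 1050x^7 - 1512x^6 + 1470x^5 - 960x^4 + 405x^3 - 100x^2 + 11x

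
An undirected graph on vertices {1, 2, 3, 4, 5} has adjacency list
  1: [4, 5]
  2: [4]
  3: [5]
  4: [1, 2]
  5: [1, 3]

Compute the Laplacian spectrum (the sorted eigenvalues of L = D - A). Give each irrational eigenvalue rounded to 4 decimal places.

With the vertex order [1, 2, 3, 4, 5], the degrees are [2, 1, 1, 2, 2], giving D = diag(2, 1, 1, 2, 2) and L = D - A. L is symmetric positive semidefinite, so every eigenvalue is real and nonnegative. There is one zero in the spectrum, matching the 1 component.

[0, 0.3820, 1.3820, 2.6180, 3.6180]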